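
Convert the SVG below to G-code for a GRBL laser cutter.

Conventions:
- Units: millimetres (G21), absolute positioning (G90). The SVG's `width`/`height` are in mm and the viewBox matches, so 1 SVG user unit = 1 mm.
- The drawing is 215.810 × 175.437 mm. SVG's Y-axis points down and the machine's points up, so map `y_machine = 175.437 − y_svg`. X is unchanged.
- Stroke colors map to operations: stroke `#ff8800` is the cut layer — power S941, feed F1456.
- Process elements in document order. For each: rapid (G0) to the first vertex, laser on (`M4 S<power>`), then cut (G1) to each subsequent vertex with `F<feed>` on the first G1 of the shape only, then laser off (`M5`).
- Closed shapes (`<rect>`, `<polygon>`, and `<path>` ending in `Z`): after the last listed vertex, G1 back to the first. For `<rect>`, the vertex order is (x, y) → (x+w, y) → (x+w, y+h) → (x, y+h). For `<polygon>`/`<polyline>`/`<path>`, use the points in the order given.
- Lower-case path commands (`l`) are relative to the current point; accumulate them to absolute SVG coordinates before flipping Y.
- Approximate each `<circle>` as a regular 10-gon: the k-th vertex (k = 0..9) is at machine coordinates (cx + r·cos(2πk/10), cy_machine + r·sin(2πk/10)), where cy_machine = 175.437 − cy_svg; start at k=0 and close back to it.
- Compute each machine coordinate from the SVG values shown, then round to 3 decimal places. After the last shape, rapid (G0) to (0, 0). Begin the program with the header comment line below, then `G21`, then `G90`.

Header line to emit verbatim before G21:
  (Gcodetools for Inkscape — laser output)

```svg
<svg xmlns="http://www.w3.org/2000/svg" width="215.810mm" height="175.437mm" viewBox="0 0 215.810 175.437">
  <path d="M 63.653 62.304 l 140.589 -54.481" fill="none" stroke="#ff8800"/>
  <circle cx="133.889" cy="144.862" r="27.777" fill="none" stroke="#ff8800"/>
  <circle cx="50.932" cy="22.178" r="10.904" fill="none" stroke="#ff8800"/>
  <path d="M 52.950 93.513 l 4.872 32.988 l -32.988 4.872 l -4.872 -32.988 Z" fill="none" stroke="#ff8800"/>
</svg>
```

(Gcodetools for Inkscape — laser output)
G21
G90
G0 X63.653 Y113.133
M4 S941
G1 X204.242 Y167.614 F1456
M5
G0 X161.666 Y30.575
M4 S941
G1 X156.361 Y46.902 F1456
G1 X142.473 Y56.992
G1 X125.305 Y56.992
G1 X111.417 Y46.902
G1 X106.112 Y30.575
G1 X111.417 Y14.248
G1 X125.305 Y4.158
G1 X142.473 Y4.158
G1 X156.361 Y14.248
G1 X161.666 Y30.575
M5
G0 X61.836 Y153.259
M4 S941
G1 X59.754 Y159.668 F1456
G1 X54.302 Y163.629
G1 X47.562 Y163.629
G1 X42.110 Y159.668
G1 X40.028 Y153.259
G1 X42.110 Y146.850
G1 X47.562 Y142.889
G1 X54.302 Y142.889
G1 X59.754 Y146.850
G1 X61.836 Y153.259
M5
G0 X52.950 Y81.924
M4 S941
G1 X57.822 Y48.936 F1456
G1 X24.834 Y44.064
G1 X19.962 Y77.052
G1 X52.950 Y81.924
M5
G0 X0.000 Y0.000

viewBox `0 0 215.810 175.437` with mm width/height → 1 unit = 1 mm. Flip: y_m = 175.437 − y_svg.

**Shape 1** — `<path>` line segment, stroke `#ff8800` → cut (S941, F1456). Machine vertices: (63.653,113.133) → (204.242,167.614). Open path.

**Shape 2** — `<circle>` circle, stroke `#ff8800` → cut (S941, F1456). Machine vertices: (161.666,30.575) → (156.361,46.902) → (142.473,56.992) → (125.305,56.992) → (111.417,46.902) → (106.112,30.575) → (111.417,14.248) → (125.305,4.158) → (142.473,4.158) → (156.361,14.248) → (161.666,30.575). Closed: final G1 returns to the first vertex.

**Shape 3** — `<circle>` circle, stroke `#ff8800` → cut (S941, F1456). Machine vertices: (61.836,153.259) → (59.754,159.668) → (54.302,163.629) → (47.562,163.629) → (42.110,159.668) → (40.028,153.259) → (42.110,146.850) → (47.562,142.889) → (54.302,142.889) → (59.754,146.850) → (61.836,153.259). Closed: final G1 returns to the first vertex.

**Shape 4** — `<path>` regular polygon, stroke `#ff8800` → cut (S941, F1456). Machine vertices: (52.950,81.924) → (57.822,48.936) → (24.834,44.064) → (19.962,77.052) → (52.950,81.924). Closed: final G1 returns to the first vertex.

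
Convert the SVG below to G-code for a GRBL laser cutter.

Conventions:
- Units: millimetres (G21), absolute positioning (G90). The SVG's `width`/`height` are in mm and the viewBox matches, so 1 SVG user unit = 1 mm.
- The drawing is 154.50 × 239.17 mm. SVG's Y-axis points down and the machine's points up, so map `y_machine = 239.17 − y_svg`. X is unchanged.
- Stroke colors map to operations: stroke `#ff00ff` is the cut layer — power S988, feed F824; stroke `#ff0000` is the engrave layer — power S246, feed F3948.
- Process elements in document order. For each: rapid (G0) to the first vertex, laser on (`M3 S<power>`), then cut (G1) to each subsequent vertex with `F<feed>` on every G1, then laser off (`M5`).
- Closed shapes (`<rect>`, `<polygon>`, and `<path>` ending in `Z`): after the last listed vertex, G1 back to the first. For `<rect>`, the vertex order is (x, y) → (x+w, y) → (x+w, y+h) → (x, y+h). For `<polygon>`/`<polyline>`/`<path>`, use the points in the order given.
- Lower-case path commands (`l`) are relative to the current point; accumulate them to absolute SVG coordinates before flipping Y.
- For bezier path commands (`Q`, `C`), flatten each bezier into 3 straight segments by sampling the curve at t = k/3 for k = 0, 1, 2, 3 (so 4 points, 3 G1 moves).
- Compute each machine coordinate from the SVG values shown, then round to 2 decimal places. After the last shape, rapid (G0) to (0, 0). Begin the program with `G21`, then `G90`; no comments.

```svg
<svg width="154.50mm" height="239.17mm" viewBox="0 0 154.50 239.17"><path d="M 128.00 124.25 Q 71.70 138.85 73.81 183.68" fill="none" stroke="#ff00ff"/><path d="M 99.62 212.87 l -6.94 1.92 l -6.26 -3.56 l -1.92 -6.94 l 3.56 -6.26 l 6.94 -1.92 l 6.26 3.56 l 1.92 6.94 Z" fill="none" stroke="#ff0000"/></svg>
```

G21
G90
G0 X128.00 Y114.92
M3 S988
G1 X96.96 Y101.83 F824
G1 X78.89 Y82.02 F824
G1 X73.81 Y55.49 F824
M5
G0 X99.62 Y26.30
M3 S246
G1 X92.68 Y24.38 F3948
G1 X86.42 Y27.94 F3948
G1 X84.50 Y34.88 F3948
G1 X88.06 Y41.14 F3948
G1 X95.00 Y43.06 F3948
G1 X101.26 Y39.50 F3948
G1 X103.18 Y32.56 F3948
G1 X99.62 Y26.30 F3948
M5
G0 X0.00 Y0.00

viewBox `0 0 154.50 239.17` with mm width/height → 1 unit = 1 mm. Flip: y_m = 239.17 − y_svg.

**Shape 1** — `<path>` quadratic bezier, stroke `#ff00ff` → cut (S988, F824). Control points (SVG): P0=(128.00,124.25), P1=(71.70,138.85), P2=(73.81,183.68); sampled at t=k/3. Machine vertices: (128.00,114.92) → (96.96,101.83) → (78.89,82.02) → (73.81,55.49). Open path.

**Shape 2** — `<path>` regular polygon, stroke `#ff0000` → engrave (S246, F3948). Machine vertices: (99.62,26.30) → (92.68,24.38) → (86.42,27.94) → (84.50,34.88) → (88.06,41.14) → (95.00,43.06) → (101.26,39.50) → (103.18,32.56) → (99.62,26.30). Closed: final G1 returns to the first vertex.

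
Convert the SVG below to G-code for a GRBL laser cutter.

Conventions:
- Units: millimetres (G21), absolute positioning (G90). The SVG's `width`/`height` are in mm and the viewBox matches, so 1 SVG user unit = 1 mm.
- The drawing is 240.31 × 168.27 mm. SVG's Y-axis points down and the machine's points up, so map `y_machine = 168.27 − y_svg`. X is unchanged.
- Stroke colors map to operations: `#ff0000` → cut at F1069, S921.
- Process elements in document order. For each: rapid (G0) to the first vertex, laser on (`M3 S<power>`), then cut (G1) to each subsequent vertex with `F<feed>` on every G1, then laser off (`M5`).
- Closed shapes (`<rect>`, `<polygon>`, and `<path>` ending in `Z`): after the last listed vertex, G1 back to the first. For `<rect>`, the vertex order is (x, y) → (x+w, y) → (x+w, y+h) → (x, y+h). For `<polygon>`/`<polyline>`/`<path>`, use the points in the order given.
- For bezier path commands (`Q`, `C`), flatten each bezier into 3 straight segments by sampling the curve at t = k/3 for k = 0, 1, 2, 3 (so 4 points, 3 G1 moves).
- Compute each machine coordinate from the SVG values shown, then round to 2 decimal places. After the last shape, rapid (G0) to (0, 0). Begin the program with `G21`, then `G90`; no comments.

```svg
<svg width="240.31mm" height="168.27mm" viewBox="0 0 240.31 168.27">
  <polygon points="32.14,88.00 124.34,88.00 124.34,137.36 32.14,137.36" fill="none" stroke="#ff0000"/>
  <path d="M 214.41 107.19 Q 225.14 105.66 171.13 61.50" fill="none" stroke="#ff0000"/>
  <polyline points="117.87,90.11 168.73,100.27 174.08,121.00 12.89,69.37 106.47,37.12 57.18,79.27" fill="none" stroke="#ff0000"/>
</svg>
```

G21
G90
G0 X32.14 Y80.27
M3 S921
G1 X124.34 Y80.27 F1069
G1 X124.34 Y30.91 F1069
G1 X32.14 Y30.91 F1069
G1 X32.14 Y80.27 F1069
M5
G0 X214.41 Y61.08
M3 S921
G1 X214.37 Y66.84 F1069
G1 X199.94 Y82.07 F1069
G1 X171.13 Y106.77 F1069
M5
G0 X117.87 Y78.16
M3 S921
G1 X168.73 Y68.00 F1069
G1 X174.08 Y47.27 F1069
G1 X12.89 Y98.90 F1069
G1 X106.47 Y131.15 F1069
G1 X57.18 Y89.00 F1069
M5
G0 X0.00 Y0.00

Since the viewBox matches the mm dimensions, user units are millimetres directly. The only transform is the Y-flip y_m = 168.27 − y_svg.

Shape 1 is a rectangle drawn with `<polygon>`. Its stroke #ff0000 means cut at S921, F1069. After flipping Y the toolpath is (32.14,80.27) → (124.34,80.27) → (124.34,30.91) → (32.14,30.91) → (32.14,80.27), returning to the start.

Shape 2 is a quadratic bezier drawn with `<path>`. Its stroke #ff0000 means cut at S921, F1069. After flipping Y the toolpath is (214.41,61.08) → (214.37,66.84) → (199.94,82.07) → (171.13,106.77).

Shape 3 is a open polyline drawn with `<polyline>`. Its stroke #ff0000 means cut at S921, F1069. After flipping Y the toolpath is (117.87,78.16) → (168.73,68.00) → (174.08,47.27) → (12.89,98.90) → (106.47,131.15) → (57.18,89.00).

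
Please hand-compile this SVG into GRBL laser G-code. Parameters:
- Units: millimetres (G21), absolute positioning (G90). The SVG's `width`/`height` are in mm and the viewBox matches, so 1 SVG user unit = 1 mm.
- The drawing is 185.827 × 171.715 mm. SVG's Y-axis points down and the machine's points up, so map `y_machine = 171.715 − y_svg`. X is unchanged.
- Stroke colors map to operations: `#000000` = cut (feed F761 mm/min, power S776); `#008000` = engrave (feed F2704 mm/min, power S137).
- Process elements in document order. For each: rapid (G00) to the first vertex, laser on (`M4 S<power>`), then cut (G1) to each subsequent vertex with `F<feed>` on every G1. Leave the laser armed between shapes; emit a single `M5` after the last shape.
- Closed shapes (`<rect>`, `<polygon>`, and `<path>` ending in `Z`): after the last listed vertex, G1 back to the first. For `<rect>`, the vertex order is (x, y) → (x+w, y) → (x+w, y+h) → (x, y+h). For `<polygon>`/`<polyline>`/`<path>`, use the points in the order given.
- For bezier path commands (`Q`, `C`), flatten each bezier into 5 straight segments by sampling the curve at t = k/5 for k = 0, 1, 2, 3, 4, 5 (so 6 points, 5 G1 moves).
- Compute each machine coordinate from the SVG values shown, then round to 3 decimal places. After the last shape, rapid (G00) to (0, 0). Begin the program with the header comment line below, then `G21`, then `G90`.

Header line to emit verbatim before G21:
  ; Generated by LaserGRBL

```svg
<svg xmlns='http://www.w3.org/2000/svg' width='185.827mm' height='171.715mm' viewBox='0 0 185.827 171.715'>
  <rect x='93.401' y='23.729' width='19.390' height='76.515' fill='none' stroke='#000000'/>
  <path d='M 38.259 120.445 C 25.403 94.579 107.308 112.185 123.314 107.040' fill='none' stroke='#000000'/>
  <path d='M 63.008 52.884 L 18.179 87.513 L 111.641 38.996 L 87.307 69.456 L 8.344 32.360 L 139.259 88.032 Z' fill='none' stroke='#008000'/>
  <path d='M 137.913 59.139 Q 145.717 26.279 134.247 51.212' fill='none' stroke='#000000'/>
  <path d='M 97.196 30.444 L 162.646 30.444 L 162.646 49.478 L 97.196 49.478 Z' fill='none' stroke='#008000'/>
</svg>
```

; Generated by LaserGRBL
G21
G90
G00 X93.401 Y147.986
M4 S776
G1 X112.791 Y147.986 F761
G1 X112.791 Y71.471 F761
G1 X93.401 Y71.471 F761
G1 X93.401 Y147.986 F761
G00 X38.259 Y51.270
M4 S776
G1 X40.631 Y62.103 F761
G1 X58.035 Y65.681 F761
G1 X82.758 Y65.183 F761
G1 X107.088 Y63.788 F761
G1 X123.314 Y64.675 F761
G00 X63.008 Y118.831
M4 S137
G1 X18.179 Y84.202 F2704
G1 X111.641 Y132.719 F2704
G1 X87.307 Y102.259 F2704
G1 X8.344 Y139.355 F2704
G1 X139.259 Y83.683 F2704
G1 X63.008 Y118.831 F2704
G00 X137.913 Y112.576
M4 S776
G1 X140.264 Y123.408 F761
G1 X141.072 Y129.617 F761
G1 X140.339 Y131.203 F761
G1 X138.064 Y128.164 F761
G1 X134.247 Y120.503 F761
G00 X97.196 Y141.271
M4 S137
G1 X162.646 Y141.271 F2704
G1 X162.646 Y122.237 F2704
G1 X97.196 Y122.237 F2704
G1 X97.196 Y141.271 F2704
M5
G00 X0.000 Y0.000

Since the viewBox matches the mm dimensions, user units are millimetres directly. The only transform is the Y-flip y_m = 171.715 − y_svg.

Shape 1 is a rectangle drawn with `<rect>`. Its stroke #000000 means cut at S776, F761. After flipping Y the toolpath is (93.401,147.986) → (112.791,147.986) → (112.791,71.471) → (93.401,71.471) → (93.401,147.986), returning to the start.

Shape 2 is a cubic bezier drawn with `<path>`. Its stroke #000000 means cut at S776, F761. After flipping Y the toolpath is (38.259,51.270) → (40.631,62.103) → (58.035,65.681) → (82.758,65.183) → (107.088,63.788) → (123.314,64.675).

Shape 3 is a closed polygon drawn with `<path>`. Its stroke #008000 means engrave at S137, F2704. After flipping Y the toolpath is (63.008,118.831) → (18.179,84.202) → (111.641,132.719) → (87.307,102.259) → (8.344,139.355) → (139.259,83.683) → (63.008,118.831), returning to the start.

Shape 4 is a quadratic bezier drawn with `<path>`. Its stroke #000000 means cut at S776, F761. After flipping Y the toolpath is (137.913,112.576) → (140.264,123.408) → (141.072,129.617) → (140.339,131.203) → (138.064,128.164) → (134.247,120.503).

Shape 5 is a rectangle drawn with `<path>`. Its stroke #008000 means engrave at S137, F2704. After flipping Y the toolpath is (97.196,141.271) → (162.646,141.271) → (162.646,122.237) → (97.196,122.237) → (97.196,141.271), returning to the start.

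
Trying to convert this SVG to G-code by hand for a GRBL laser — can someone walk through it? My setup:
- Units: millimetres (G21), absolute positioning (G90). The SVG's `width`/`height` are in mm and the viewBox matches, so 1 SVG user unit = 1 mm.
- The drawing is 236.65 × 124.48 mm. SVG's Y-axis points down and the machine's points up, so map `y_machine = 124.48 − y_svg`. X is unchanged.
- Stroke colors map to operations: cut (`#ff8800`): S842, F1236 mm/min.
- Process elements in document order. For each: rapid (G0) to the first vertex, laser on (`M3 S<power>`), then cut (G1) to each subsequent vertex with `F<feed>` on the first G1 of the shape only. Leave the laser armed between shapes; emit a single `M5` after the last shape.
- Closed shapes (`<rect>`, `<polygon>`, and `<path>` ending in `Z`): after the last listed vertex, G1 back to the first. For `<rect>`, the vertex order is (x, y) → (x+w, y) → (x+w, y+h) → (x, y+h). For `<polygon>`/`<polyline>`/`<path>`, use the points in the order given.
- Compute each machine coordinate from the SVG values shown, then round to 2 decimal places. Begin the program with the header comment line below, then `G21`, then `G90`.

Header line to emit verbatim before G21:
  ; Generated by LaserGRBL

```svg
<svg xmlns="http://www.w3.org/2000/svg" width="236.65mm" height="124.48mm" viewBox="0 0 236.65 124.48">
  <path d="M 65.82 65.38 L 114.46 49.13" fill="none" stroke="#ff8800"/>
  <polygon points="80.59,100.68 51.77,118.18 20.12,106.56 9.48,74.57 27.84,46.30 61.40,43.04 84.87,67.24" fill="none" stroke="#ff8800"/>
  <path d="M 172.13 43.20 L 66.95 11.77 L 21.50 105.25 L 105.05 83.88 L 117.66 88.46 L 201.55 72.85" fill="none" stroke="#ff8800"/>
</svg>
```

; Generated by LaserGRBL
G21
G90
G0 X65.82 Y59.10
M3 S842
G1 X114.46 Y75.35 F1236
G0 X80.59 Y23.80
M3 S842
G1 X51.77 Y6.30 F1236
G1 X20.12 Y17.92
G1 X9.48 Y49.91
G1 X27.84 Y78.18
G1 X61.40 Y81.44
G1 X84.87 Y57.24
G1 X80.59 Y23.80
G0 X172.13 Y81.28
M3 S842
G1 X66.95 Y112.71 F1236
G1 X21.50 Y19.23
G1 X105.05 Y40.60
G1 X117.66 Y36.02
G1 X201.55 Y51.63
M5

viewBox `0 0 236.65 124.48` with mm width/height → 1 unit = 1 mm. Flip: y_m = 124.48 − y_svg.

**Shape 1** — `<path>` line segment, stroke `#ff8800` → cut (S842, F1236). Machine vertices: (65.82,59.10) → (114.46,75.35). Open path.

**Shape 2** — `<polygon>` regular polygon, stroke `#ff8800` → cut (S842, F1236). Machine vertices: (80.59,23.80) → (51.77,6.30) → (20.12,17.92) → (9.48,49.91) → (27.84,78.18) → (61.40,81.44) → (84.87,57.24) → (80.59,23.80). Closed: final G1 returns to the first vertex.

**Shape 3** — `<path>` open polyline, stroke `#ff8800` → cut (S842, F1236). Machine vertices: (172.13,81.28) → (66.95,112.71) → (21.50,19.23) → (105.05,40.60) → (117.66,36.02) → (201.55,51.63). Open path.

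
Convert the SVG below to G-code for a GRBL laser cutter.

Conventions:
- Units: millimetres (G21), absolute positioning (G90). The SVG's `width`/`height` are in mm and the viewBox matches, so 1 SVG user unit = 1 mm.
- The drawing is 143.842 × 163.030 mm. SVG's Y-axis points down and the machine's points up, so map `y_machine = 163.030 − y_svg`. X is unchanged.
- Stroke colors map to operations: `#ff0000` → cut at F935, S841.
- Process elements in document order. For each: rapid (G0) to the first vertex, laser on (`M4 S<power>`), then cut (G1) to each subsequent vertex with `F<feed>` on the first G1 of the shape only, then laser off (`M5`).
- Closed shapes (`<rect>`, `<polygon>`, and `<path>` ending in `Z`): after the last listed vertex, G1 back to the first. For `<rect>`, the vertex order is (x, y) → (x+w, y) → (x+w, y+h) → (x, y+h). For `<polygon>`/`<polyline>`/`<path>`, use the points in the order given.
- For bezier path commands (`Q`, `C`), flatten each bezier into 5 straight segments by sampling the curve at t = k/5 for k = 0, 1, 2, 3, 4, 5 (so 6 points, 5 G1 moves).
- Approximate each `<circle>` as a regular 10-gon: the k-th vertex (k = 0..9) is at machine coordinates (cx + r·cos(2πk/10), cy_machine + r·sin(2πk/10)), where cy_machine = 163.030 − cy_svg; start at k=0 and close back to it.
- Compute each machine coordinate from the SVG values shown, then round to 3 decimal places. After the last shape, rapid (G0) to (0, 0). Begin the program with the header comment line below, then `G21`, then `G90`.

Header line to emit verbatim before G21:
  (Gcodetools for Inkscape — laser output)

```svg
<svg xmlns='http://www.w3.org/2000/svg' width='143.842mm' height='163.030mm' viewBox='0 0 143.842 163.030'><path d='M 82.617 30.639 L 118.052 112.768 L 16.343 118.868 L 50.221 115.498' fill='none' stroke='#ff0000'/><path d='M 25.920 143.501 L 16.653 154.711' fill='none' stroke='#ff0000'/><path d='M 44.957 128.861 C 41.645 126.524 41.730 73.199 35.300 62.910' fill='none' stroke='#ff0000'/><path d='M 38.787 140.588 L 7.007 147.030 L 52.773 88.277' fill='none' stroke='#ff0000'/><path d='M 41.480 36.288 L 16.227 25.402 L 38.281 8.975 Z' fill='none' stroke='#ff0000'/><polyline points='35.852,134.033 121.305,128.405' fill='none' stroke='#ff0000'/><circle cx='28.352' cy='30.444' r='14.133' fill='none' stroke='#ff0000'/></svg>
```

(Gcodetools for Inkscape — laser output)
G21
G90
G0 X82.617 Y132.391
M4 S841
G1 X118.052 Y50.262 F935
G1 X16.343 Y44.162
G1 X50.221 Y47.532
M5
G0 X25.920 Y19.529
M4 S841
G1 X16.653 Y8.319 F935
M5
G0 X44.957 Y34.169
M4 S841
G1 X43.298 Y40.938 F935
G1 X41.979 Y55.430
G1 X40.523 Y73.133
G1 X38.455 Y89.534
G1 X35.300 Y100.120
M5
G0 X38.787 Y22.442
M4 S841
G1 X7.007 Y16.000 F935
G1 X52.773 Y74.753
M5
G0 X41.480 Y126.742
M4 S841
G1 X16.227 Y137.628 F935
G1 X38.281 Y154.055
G1 X41.480 Y126.742
M5
G0 X35.852 Y28.997
M4 S841
G1 X121.305 Y34.625 F935
M5
G0 X42.485 Y132.586
M4 S841
G1 X39.786 Y140.893 F935
G1 X32.719 Y146.027
G1 X23.985 Y146.027
G1 X16.918 Y140.893
G1 X14.219 Y132.586
G1 X16.918 Y124.279
G1 X23.985 Y119.145
G1 X32.719 Y119.145
G1 X39.786 Y124.279
G1 X42.485 Y132.586
M5
G0 X0.000 Y0.000

Since the viewBox matches the mm dimensions, user units are millimetres directly. The only transform is the Y-flip y_m = 163.030 − y_svg.

Shape 1 is a open polyline drawn with `<path>`. Its stroke #ff0000 means cut at S841, F935. After flipping Y the toolpath is (82.617,132.391) → (118.052,50.262) → (16.343,44.162) → (50.221,47.532).

Shape 2 is a line segment drawn with `<path>`. Its stroke #ff0000 means cut at S841, F935. After flipping Y the toolpath is (25.920,19.529) → (16.653,8.319).

Shape 3 is a cubic bezier drawn with `<path>`. Its stroke #ff0000 means cut at S841, F935. After flipping Y the toolpath is (44.957,34.169) → (43.298,40.938) → (41.979,55.430) → (40.523,73.133) → (38.455,89.534) → (35.300,100.120).

Shape 4 is a open polyline drawn with `<path>`. Its stroke #ff0000 means cut at S841, F935. After flipping Y the toolpath is (38.787,22.442) → (7.007,16.000) → (52.773,74.753).

Shape 5 is a regular polygon drawn with `<path>`. Its stroke #ff0000 means cut at S841, F935. After flipping Y the toolpath is (41.480,126.742) → (16.227,137.628) → (38.281,154.055) → (41.480,126.742), returning to the start.

Shape 6 is a line segment drawn with `<polyline>`. Its stroke #ff0000 means cut at S841, F935. After flipping Y the toolpath is (35.852,28.997) → (121.305,34.625).

Shape 7 is a circle drawn with `<circle>`. Its stroke #ff0000 means cut at S841, F935. After flipping Y the toolpath is (42.485,132.586) → (39.786,140.893) → (32.719,146.027) → (23.985,146.027) → (16.918,140.893) → (14.219,132.586) → (16.918,124.279) → (23.985,119.145) → (32.719,119.145) → (39.786,124.279) → (42.485,132.586), returning to the start.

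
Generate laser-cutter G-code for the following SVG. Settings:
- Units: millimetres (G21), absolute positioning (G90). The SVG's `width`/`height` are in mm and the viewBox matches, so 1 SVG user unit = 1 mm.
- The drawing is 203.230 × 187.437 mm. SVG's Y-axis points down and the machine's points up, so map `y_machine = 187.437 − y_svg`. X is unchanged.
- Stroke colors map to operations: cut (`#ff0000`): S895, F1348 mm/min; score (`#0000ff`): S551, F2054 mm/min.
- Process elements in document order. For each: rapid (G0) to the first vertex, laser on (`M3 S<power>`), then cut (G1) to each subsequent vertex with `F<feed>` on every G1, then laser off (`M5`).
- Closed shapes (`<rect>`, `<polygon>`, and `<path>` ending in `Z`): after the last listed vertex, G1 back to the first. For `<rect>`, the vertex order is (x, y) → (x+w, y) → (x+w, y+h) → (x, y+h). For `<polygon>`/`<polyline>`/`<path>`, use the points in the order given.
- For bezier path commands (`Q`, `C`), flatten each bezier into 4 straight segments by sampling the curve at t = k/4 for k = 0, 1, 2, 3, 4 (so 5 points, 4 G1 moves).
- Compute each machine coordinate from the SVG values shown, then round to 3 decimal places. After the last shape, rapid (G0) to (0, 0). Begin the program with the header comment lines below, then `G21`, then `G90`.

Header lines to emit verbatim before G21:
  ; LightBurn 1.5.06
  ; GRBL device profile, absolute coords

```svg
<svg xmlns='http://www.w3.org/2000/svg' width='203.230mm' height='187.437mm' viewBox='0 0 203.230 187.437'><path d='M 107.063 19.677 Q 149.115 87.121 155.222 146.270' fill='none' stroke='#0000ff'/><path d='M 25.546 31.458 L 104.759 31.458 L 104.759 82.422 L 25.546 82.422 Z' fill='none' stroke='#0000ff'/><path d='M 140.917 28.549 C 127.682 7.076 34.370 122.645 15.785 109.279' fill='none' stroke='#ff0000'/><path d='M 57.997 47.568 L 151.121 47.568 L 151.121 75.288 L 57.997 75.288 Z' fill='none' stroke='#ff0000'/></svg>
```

; LightBurn 1.5.06
; GRBL device profile, absolute coords
G21
G90
G0 X107.063 Y167.760
M3 S551
G1 X125.842 Y134.556 F2054
G1 X140.129 Y102.390 F2054
G1 X149.922 Y71.260 F2054
G1 X155.222 Y41.167 F2054
M5
G0 X25.546 Y155.979
M3 S551
G1 X104.759 Y155.979 F2054
G1 X104.759 Y105.015 F2054
G1 X25.546 Y105.015 F2054
G1 X25.546 Y155.979 F2054
M5
G0 X140.917 Y158.888
M3 S895
G1 X118.395 Y153.453 F1348
G1 X80.357 Y121.563 F1348
G1 X41.316 Y88.153 F1348
G1 X15.785 Y78.158 F1348
M5
G0 X57.997 Y139.869
M3 S895
G1 X151.121 Y139.869 F1348
G1 X151.121 Y112.149 F1348
G1 X57.997 Y112.149 F1348
G1 X57.997 Y139.869 F1348
M5
G0 X0.000 Y0.000

1 u = 1 mm; y_m = 187.437 − y.

[1] `<path>` quadratic bezier, #0000ff→score S551 F2054: (107.063,167.760) → (125.842,134.556) → (140.129,102.390) → (149.922,71.260) → (155.222,41.167)

[2] `<path>` rectangle, #0000ff→score S551 F2054: (25.546,155.979) → (104.759,155.979) → (104.759,105.015) → (25.546,105.015) → (25.546,155.979) (closed)

[3] `<path>` cubic bezier, #ff0000→cut S895 F1348: (140.917,158.888) → (118.395,153.453) → (80.357,121.563) → (41.316,88.153) → (15.785,78.158)

[4] `<path>` rectangle, #ff0000→cut S895 F1348: (57.997,139.869) → (151.121,139.869) → (151.121,112.149) → (57.997,112.149) → (57.997,139.869) (closed)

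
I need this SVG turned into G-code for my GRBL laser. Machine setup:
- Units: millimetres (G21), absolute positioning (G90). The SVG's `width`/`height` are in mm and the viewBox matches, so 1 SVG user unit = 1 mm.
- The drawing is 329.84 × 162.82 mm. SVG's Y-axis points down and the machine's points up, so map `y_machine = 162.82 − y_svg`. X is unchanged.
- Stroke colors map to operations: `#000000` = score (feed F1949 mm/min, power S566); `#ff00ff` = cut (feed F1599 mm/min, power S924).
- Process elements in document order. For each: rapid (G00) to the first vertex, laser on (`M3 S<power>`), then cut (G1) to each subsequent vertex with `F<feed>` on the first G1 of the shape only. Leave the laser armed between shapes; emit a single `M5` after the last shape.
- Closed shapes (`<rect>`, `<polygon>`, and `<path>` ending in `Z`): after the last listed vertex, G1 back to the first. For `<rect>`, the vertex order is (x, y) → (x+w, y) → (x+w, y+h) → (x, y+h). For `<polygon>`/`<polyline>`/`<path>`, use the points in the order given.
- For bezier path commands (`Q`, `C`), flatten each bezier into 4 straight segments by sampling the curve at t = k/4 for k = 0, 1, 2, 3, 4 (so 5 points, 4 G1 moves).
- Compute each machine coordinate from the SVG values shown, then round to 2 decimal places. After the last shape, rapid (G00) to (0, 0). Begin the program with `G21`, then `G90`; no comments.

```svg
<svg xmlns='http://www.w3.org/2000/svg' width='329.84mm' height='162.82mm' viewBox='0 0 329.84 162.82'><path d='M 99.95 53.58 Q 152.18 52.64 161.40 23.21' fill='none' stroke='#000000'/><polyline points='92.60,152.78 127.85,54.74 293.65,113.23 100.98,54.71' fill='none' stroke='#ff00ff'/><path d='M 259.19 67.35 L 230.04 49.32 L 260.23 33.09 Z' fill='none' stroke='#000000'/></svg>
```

G21
G90
G00 X99.95 Y109.24
M3 S566
G1 X123.38 Y111.49 F1949
G1 X141.43 Y117.30
G1 X154.10 Y126.68
G1 X161.40 Y139.61
G00 X92.60 Y10.04
M3 S924
G1 X127.85 Y108.08 F1599
G1 X293.65 Y49.59
G1 X100.98 Y108.11
G00 X259.19 Y95.47
M3 S566
G1 X230.04 Y113.50 F1949
G1 X260.23 Y129.73
G1 X259.19 Y95.47
M5
G00 X0.00 Y0.00

1 u = 1 mm; y_m = 162.82 − y.

[1] `<path>` quadratic bezier, #000000→score S566 F1949: (99.95,109.24) → (123.38,111.49) → (141.43,117.30) → (154.10,126.68) → (161.40,139.61)

[2] `<polyline>` open polyline, #ff00ff→cut S924 F1599: (92.60,10.04) → (127.85,108.08) → (293.65,49.59) → (100.98,108.11)

[3] `<path>` regular polygon, #000000→score S566 F1949: (259.19,95.47) → (230.04,113.50) → (260.23,129.73) → (259.19,95.47) (closed)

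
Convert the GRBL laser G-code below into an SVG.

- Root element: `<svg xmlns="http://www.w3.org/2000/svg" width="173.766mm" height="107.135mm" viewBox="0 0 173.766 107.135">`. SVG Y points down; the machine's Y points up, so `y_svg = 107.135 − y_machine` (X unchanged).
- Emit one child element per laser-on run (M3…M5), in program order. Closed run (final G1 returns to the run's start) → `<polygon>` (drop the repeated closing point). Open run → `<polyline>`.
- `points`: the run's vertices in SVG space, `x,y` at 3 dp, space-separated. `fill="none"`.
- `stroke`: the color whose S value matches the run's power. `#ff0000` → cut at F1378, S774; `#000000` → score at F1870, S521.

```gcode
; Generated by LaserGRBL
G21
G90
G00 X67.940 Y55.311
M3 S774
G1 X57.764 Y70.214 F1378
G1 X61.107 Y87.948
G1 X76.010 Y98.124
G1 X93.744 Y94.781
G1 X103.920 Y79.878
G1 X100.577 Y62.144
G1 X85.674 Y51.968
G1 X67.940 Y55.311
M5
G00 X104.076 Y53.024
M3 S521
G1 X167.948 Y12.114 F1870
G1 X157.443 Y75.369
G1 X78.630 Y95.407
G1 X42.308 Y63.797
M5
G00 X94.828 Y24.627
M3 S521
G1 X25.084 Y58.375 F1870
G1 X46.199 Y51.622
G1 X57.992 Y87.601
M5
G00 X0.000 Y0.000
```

Machine Y-up, SVG Y-down with viewBox height 107.135, so y_svg = 107.135 − y_machine; X carries over.

Run 1: the run's S774 means `#ff0000` (cut). The run returns to its start, so emit a `<polygon>` with points (Y-flipped): 67.940,51.824 57.764,36.921 61.107,19.187 76.010,9.011 93.744,12.354 103.920,27.257 100.577,44.991 85.674,55.167.

Run 2: the run's S521 means `#000000` (score). The run is open, so emit a `<polyline>` with points (Y-flipped): 104.076,54.111 167.948,95.021 157.443,31.766 78.630,11.728 42.308,43.338.

Run 3: the run's S521 means `#000000` (score). The run is open, so emit a `<polyline>` with points (Y-flipped): 94.828,82.508 25.084,48.760 46.199,55.513 57.992,19.534.

<svg xmlns="http://www.w3.org/2000/svg" width="173.766mm" height="107.135mm" viewBox="0 0 173.766 107.135">
  <polygon points="67.940,51.824 57.764,36.921 61.107,19.187 76.010,9.011 93.744,12.354 103.920,27.257 100.577,44.991 85.674,55.167" fill="none" stroke="#ff0000"/>
  <polyline points="104.076,54.111 167.948,95.021 157.443,31.766 78.630,11.728 42.308,43.338" fill="none" stroke="#000000"/>
  <polyline points="94.828,82.508 25.084,48.760 46.199,55.513 57.992,19.534" fill="none" stroke="#000000"/>
</svg>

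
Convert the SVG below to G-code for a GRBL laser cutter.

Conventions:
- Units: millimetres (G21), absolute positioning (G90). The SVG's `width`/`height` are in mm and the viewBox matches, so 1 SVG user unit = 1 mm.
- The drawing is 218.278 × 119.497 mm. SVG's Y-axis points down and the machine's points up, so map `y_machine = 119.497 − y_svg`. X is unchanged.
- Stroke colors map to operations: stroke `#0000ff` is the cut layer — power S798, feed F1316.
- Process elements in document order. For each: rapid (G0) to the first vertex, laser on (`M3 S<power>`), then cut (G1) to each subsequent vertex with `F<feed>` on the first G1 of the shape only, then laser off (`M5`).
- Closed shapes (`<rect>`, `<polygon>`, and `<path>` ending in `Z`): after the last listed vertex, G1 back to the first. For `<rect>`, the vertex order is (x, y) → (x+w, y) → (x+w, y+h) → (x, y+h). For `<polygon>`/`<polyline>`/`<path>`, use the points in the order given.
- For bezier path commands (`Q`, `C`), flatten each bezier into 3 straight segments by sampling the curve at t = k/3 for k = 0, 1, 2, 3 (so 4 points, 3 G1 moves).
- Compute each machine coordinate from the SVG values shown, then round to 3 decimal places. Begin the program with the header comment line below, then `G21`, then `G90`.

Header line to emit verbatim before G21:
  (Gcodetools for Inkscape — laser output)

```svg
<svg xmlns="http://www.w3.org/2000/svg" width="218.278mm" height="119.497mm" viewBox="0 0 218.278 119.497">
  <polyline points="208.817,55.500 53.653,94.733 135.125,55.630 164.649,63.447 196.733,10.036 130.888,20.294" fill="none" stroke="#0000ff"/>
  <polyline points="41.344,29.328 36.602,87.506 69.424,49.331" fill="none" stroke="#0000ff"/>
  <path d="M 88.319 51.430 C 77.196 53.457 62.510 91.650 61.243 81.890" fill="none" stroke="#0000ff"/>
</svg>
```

viewBox `0 0 218.278 119.497` with mm width/height → 1 unit = 1 mm. Flip: y_m = 119.497 − y_svg.

**Shape 1** — `<polyline>` open polyline, stroke `#0000ff` → cut (S798, F1316). Machine vertices: (208.817,63.997) → (53.653,24.764) → (135.125,63.867) → (164.649,56.050) → (196.733,109.461) → (130.888,99.203). Open path.

**Shape 2** — `<polyline>` open polyline, stroke `#0000ff` → cut (S798, F1316). Machine vertices: (41.344,90.169) → (36.602,31.991) → (69.424,70.166). Open path.

**Shape 3** — `<path>` cubic bezier, stroke `#0000ff` → cut (S798, F1316). Control points (SVG): P0=(88.319,51.430), P1=(77.196,53.457), P2=(62.510,91.650), P3=(61.243,81.890); sampled at t=k/3. Machine vertices: (88.319,68.067) → (76.637,57.100) → (66.354,40.716) → (61.243,37.607). Open path.

(Gcodetools for Inkscape — laser output)
G21
G90
G0 X208.817 Y63.997
M3 S798
G1 X53.653 Y24.764 F1316
G1 X135.125 Y63.867
G1 X164.649 Y56.050
G1 X196.733 Y109.461
G1 X130.888 Y99.203
M5
G0 X41.344 Y90.169
M3 S798
G1 X36.602 Y31.991 F1316
G1 X69.424 Y70.166
M5
G0 X88.319 Y68.067
M3 S798
G1 X76.637 Y57.100 F1316
G1 X66.354 Y40.716
G1 X61.243 Y37.607
M5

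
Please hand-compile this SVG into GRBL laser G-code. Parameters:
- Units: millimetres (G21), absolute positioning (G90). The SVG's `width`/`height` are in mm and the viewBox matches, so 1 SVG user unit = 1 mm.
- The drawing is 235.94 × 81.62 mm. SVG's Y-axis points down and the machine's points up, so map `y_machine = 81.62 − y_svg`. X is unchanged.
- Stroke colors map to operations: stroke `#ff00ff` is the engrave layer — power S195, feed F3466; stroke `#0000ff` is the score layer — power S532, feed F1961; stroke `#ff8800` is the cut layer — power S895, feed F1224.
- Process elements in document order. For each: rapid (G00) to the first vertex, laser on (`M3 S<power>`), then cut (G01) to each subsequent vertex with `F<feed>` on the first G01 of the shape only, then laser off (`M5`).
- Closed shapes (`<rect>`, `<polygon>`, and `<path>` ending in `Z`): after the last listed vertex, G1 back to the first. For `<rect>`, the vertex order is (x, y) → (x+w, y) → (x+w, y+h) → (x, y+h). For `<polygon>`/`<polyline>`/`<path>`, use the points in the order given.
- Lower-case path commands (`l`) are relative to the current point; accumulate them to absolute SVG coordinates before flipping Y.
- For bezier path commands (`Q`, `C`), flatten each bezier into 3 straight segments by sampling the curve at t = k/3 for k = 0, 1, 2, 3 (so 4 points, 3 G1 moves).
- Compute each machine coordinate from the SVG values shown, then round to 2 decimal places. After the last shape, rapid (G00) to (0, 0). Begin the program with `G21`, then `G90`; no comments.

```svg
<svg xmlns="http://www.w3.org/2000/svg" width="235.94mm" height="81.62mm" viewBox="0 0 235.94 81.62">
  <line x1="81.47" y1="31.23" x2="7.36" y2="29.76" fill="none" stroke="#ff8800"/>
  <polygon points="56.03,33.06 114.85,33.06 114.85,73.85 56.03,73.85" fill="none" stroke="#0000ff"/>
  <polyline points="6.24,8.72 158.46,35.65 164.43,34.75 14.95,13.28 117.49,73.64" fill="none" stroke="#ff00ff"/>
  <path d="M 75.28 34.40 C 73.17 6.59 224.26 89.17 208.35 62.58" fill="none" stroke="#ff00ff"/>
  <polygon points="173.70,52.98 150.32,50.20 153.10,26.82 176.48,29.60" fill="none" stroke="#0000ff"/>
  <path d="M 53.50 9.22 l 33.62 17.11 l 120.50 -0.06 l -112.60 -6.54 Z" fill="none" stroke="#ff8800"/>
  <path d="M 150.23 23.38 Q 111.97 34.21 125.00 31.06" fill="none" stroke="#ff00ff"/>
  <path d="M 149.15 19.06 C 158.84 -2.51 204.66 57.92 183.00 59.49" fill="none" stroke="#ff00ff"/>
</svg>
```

1 u = 1 mm; y_m = 81.62 − y.

[1] `<line>` line segment, #ff8800→cut S895 F1224: (81.47,50.39) → (7.36,51.86)

[2] `<polygon>` rectangle, #0000ff→score S532 F1961: (56.03,48.56) → (114.85,48.56) → (114.85,7.77) → (56.03,7.77) → (56.03,48.56) (closed)

[3] `<polyline>` open polyline, #ff00ff→engrave S195 F3466: (6.24,72.90) → (158.46,45.97) → (164.43,46.87) → (14.95,68.34) → (117.49,7.98)

[4] `<path>` cubic bezier, #ff00ff→engrave S195 F3466: (75.28,47.22) → (112.38,46.37) → (180.45,20.71) → (208.35,19.04)

[5] `<polygon>` regular polygon, #0000ff→score S532 F1961: (173.70,28.64) → (150.32,31.42) → (153.10,54.80) → (176.48,52.02) → (173.70,28.64) (closed)

[6] `<path>` closed polygon, #ff8800→cut S895 F1224: (53.50,72.40) → (87.12,55.29) → (207.62,55.35) → (95.02,61.89) → (53.50,72.40) (closed)

[7] `<path>` quadratic bezier, #ff00ff→engrave S195 F3466: (150.23,58.24) → (130.42,52.57) → (122.01,50.01) → (125.00,50.56)

[8] `<path>` cubic bezier, #ff00ff→engrave S195 F3466: (149.15,62.56) → (167.05,62.01) → (186.00,38.10) → (183.00,22.13)

G21
G90
G00 X81.47 Y50.39
M3 S895
G01 X7.36 Y51.86 F1224
M5
G00 X56.03 Y48.56
M3 S532
G01 X114.85 Y48.56 F1961
G01 X114.85 Y7.77
G01 X56.03 Y7.77
G01 X56.03 Y48.56
M5
G00 X6.24 Y72.90
M3 S195
G01 X158.46 Y45.97 F3466
G01 X164.43 Y46.87
G01 X14.95 Y68.34
G01 X117.49 Y7.98
M5
G00 X75.28 Y47.22
M3 S195
G01 X112.38 Y46.37 F3466
G01 X180.45 Y20.71
G01 X208.35 Y19.04
M5
G00 X173.70 Y28.64
M3 S532
G01 X150.32 Y31.42 F1961
G01 X153.10 Y54.80
G01 X176.48 Y52.02
G01 X173.70 Y28.64
M5
G00 X53.50 Y72.40
M3 S895
G01 X87.12 Y55.29 F1224
G01 X207.62 Y55.35
G01 X95.02 Y61.89
G01 X53.50 Y72.40
M5
G00 X150.23 Y58.24
M3 S195
G01 X130.42 Y52.57 F3466
G01 X122.01 Y50.01
G01 X125.00 Y50.56
M5
G00 X149.15 Y62.56
M3 S195
G01 X167.05 Y62.01 F3466
G01 X186.00 Y38.10
G01 X183.00 Y22.13
M5
G00 X0.00 Y0.00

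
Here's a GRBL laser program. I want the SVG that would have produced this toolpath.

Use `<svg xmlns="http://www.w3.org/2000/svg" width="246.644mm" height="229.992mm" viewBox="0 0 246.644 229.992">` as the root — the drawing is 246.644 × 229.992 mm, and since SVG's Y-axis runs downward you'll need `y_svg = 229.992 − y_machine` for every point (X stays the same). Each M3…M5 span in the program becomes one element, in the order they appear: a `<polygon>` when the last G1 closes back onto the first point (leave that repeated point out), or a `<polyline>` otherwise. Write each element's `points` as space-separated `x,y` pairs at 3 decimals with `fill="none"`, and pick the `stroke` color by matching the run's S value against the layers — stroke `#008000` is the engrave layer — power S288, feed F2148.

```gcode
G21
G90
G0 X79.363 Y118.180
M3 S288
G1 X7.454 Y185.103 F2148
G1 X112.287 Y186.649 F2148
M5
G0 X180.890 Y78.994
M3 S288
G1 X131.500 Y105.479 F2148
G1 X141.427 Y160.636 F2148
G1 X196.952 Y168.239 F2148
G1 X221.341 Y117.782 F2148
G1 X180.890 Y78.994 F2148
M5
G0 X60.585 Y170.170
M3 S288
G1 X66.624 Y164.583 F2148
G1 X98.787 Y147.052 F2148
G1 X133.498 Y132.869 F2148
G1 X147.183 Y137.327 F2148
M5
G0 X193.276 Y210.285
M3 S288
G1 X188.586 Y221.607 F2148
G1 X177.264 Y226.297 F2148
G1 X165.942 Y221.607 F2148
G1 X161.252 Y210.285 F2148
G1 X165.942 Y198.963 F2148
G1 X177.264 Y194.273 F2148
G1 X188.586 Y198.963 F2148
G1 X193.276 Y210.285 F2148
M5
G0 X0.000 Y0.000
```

<svg xmlns="http://www.w3.org/2000/svg" width="246.644mm" height="229.992mm" viewBox="0 0 246.644 229.992">
  <polyline points="79.363,111.812 7.454,44.889 112.287,43.343" fill="none" stroke="#008000"/>
  <polygon points="180.890,150.998 131.500,124.513 141.427,69.356 196.952,61.753 221.341,112.210" fill="none" stroke="#008000"/>
  <polyline points="60.585,59.822 66.624,65.409 98.787,82.940 133.498,97.123 147.183,92.665" fill="none" stroke="#008000"/>
  <polygon points="193.276,19.707 188.586,8.385 177.264,3.695 165.942,8.385 161.252,19.707 165.942,31.029 177.264,35.719 188.586,31.029" fill="none" stroke="#008000"/>
</svg>

Machine Y-up, SVG Y-down with viewBox height 229.992, so y_svg = 229.992 − y_machine; X carries over. Every run uses S288, so all elements get stroke `#008000` (engrave).

Run 1: The run is open, so emit a `<polyline>` with points (Y-flipped): 79.363,111.812 7.454,44.889 112.287,43.343.

Run 2: The run returns to its start, so emit a `<polygon>` with points (Y-flipped): 180.890,150.998 131.500,124.513 141.427,69.356 196.952,61.753 221.341,112.210.

Run 3: The run is open, so emit a `<polyline>` with points (Y-flipped): 60.585,59.822 66.624,65.409 98.787,82.940 133.498,97.123 147.183,92.665.

Run 4: The run returns to its start, so emit a `<polygon>` with points (Y-flipped): 193.276,19.707 188.586,8.385 177.264,3.695 165.942,8.385 161.252,19.707 165.942,31.029 177.264,35.719 188.586,31.029.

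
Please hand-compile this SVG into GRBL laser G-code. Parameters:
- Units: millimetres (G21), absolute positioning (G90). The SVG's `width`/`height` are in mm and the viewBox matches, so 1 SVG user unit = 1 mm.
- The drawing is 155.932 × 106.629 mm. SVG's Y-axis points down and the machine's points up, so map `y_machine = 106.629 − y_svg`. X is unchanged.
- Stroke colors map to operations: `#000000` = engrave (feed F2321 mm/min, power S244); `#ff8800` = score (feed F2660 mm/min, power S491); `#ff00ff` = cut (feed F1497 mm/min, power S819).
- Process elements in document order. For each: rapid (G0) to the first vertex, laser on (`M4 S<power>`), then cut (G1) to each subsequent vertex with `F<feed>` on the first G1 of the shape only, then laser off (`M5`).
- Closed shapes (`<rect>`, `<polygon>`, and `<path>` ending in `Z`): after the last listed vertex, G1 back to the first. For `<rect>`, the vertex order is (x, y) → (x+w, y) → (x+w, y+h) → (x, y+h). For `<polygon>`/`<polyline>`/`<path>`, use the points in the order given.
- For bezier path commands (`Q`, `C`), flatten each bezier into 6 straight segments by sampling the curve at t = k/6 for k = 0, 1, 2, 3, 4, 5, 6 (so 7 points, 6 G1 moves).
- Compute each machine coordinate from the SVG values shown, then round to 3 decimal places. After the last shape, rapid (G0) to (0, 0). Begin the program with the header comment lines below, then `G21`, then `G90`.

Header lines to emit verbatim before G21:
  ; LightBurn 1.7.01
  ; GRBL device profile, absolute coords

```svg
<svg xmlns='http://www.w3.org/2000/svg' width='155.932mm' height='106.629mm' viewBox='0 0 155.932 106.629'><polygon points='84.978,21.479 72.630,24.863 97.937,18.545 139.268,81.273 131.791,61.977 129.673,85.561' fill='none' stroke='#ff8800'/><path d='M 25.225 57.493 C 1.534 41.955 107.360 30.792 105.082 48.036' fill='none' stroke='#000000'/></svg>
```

; LightBurn 1.7.01
; GRBL device profile, absolute coords
G21
G90
G0 X84.978 Y85.150
M4 S491
G1 X72.630 Y81.766 F2660
G1 X97.937 Y88.084
G1 X139.268 Y25.356
G1 X131.791 Y44.652
G1 X129.673 Y21.068
G1 X84.978 Y85.150
M5
G0 X25.225 Y49.136
M4 S244
G1 X23.072 Y56.429 F2321
G1 X35.906 Y62.326
G1 X57.124 Y66.158
G1 X80.126 Y67.258
G1 X98.312 Y64.959
G1 X105.082 Y58.593
M5
G0 X0.000 Y0.000

1 u = 1 mm; y_m = 106.629 − y.

[1] `<polygon>` closed polygon, #ff8800→score S491 F2660: (84.978,85.150) → (72.630,81.766) → (97.937,88.084) → (139.268,25.356) → (131.791,44.652) → (129.673,21.068) → (84.978,85.150) (closed)

[2] `<path>` cubic bezier, #000000→engrave S244 F2321: (25.225,49.136) → (23.072,56.429) → (35.906,62.326) → (57.124,66.158) → (80.126,67.258) → (98.312,64.959) → (105.082,58.593)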